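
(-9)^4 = 6561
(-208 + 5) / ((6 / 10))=-1015 / 3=-338.33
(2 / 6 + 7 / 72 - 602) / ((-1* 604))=43313 / 43488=1.00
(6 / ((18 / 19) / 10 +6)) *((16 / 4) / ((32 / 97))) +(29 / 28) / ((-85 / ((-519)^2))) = -375532648 / 114835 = -3270.19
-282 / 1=-282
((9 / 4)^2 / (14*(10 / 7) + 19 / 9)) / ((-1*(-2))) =729 / 6368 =0.11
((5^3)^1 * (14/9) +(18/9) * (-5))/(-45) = -332/81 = -4.10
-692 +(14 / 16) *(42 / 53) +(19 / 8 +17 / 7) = -2037541 / 2968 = -686.50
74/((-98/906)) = -33522/49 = -684.12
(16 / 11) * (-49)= -784 / 11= -71.27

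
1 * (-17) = -17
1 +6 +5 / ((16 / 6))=71 / 8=8.88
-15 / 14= -1.07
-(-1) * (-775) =-775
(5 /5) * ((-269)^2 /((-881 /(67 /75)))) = -4848187 /66075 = -73.37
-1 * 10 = -10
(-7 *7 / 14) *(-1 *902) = 3157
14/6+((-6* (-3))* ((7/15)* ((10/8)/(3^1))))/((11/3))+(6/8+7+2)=1721/132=13.04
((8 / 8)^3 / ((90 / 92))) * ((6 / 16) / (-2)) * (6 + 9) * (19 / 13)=-437 / 104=-4.20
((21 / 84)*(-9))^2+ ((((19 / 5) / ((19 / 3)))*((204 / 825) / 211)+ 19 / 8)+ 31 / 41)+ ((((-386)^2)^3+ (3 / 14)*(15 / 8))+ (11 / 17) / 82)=37456723629033249854631903 / 11324159000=3307682595151944.60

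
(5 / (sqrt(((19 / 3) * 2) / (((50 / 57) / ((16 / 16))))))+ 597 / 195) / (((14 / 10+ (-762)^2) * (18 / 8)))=7208 / 2151291207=0.00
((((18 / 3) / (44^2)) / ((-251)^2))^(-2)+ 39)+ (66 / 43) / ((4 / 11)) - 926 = 319848303687964793 / 774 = 413240702439231.00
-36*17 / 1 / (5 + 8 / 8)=-102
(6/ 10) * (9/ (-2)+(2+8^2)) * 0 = 0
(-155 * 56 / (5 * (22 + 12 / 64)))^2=771506176 / 126025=6121.85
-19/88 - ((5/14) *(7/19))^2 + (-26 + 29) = 87895/31768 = 2.77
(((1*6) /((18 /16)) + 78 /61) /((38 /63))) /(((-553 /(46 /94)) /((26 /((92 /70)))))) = -825825 /4303367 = -0.19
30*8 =240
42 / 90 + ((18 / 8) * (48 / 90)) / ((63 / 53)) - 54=-1103 / 21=-52.52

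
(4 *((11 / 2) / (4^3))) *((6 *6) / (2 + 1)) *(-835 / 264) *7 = -5845 / 64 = -91.33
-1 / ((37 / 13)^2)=-169 / 1369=-0.12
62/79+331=26211/79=331.78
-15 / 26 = -0.58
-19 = -19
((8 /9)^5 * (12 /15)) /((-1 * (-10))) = 65536 /1476225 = 0.04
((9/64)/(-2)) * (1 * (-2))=9/64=0.14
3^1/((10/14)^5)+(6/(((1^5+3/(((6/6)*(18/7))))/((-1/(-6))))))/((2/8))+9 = 1096098/40625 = 26.98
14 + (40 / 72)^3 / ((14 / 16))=72442 / 5103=14.20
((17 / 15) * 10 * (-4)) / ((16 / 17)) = -289 / 6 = -48.17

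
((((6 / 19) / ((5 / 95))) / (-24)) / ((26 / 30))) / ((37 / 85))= -1275 / 1924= -0.66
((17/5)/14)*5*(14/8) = 17/8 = 2.12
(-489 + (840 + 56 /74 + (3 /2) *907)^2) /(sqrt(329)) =26531451685 *sqrt(329) /1801604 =267115.83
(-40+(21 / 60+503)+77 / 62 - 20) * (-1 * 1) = -444.59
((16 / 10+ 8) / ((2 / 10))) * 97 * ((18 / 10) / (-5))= -1676.16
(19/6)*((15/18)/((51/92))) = 2185/459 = 4.76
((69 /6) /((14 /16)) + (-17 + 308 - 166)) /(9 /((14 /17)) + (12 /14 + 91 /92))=88964 /8227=10.81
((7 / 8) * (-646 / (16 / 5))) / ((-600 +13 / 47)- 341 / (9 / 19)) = 4782015 / 35724544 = 0.13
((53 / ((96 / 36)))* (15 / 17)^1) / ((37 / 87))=207495 / 5032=41.24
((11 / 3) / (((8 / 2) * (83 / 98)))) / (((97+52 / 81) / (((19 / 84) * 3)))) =3591 / 477416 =0.01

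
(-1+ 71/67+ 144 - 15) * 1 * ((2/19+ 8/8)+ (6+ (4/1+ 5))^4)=8317514712/1273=6533790.03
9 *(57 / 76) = 27 / 4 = 6.75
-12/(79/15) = -180/79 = -2.28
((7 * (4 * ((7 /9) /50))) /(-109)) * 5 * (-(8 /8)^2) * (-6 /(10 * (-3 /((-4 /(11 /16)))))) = -0.02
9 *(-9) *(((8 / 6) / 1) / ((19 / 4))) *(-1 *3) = 1296 / 19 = 68.21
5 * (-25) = -125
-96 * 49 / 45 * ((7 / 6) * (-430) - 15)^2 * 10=-7534240000 / 27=-279045925.93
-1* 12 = -12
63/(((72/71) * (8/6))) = 1491/32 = 46.59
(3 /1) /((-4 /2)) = -3 /2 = -1.50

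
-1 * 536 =-536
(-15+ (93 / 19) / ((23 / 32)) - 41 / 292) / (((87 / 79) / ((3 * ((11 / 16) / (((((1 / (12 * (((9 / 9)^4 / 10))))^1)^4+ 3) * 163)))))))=-74822451165 / 2722169879404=-0.03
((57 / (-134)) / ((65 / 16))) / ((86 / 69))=-15732 / 187265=-0.08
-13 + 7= -6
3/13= 0.23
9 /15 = 3 /5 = 0.60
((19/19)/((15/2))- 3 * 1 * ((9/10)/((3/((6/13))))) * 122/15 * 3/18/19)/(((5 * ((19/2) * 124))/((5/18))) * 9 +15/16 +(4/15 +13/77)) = 2366672/4355443196455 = 0.00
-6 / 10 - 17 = -17.60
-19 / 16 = -1.19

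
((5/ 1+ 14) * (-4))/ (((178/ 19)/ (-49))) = 35378/ 89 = 397.51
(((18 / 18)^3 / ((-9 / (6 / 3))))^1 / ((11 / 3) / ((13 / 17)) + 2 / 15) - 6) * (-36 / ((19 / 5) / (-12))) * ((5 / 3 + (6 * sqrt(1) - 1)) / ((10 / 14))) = -117116160 / 18259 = -6414.16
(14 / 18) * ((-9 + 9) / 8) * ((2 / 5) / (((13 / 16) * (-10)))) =0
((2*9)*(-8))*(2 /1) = -288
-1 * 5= -5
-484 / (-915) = 484 / 915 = 0.53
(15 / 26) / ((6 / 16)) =20 / 13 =1.54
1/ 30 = 0.03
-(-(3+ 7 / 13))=3.54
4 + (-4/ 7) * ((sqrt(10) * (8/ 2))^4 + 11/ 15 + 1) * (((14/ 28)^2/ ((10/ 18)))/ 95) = -1085578/ 16625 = -65.30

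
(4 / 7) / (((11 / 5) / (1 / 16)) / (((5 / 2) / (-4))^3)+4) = -625 / 153321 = -0.00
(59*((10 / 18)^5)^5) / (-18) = -17583370208740234375 / 12922163778453346597864482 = -0.00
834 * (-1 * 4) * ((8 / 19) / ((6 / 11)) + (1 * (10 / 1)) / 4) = -207388 / 19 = -10915.16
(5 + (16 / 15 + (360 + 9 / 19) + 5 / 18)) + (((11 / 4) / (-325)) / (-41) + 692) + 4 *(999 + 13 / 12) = 5059.15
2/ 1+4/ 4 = 3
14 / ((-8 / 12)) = -21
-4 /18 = -2 /9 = -0.22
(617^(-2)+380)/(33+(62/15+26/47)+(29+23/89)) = 9076805958645/1599069297629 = 5.68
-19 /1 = -19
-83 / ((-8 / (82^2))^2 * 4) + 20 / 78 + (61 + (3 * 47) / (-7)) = -64028738915 / 4368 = -14658594.07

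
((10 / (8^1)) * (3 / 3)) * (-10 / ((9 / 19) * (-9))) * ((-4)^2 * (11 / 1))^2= 7356800 / 81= 90824.69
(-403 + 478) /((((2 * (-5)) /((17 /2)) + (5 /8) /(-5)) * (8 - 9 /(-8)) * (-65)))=5440 /55991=0.10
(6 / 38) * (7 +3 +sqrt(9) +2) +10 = 235 / 19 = 12.37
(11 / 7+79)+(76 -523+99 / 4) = -9567 / 28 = -341.68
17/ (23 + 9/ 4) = 68/ 101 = 0.67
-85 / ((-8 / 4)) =85 / 2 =42.50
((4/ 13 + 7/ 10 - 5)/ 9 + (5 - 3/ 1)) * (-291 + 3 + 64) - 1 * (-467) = 23081/ 195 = 118.36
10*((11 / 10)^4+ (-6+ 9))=44641 / 1000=44.64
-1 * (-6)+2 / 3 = 20 / 3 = 6.67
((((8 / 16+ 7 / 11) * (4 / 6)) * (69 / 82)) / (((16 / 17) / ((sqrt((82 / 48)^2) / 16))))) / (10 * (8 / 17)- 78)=-166175 / 168419328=-0.00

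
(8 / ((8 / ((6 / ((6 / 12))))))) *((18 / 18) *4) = 48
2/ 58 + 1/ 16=0.10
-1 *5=-5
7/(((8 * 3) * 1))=7/24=0.29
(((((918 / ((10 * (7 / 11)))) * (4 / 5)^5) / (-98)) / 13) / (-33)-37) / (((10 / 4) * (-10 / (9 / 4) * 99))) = 2577781039 / 76639062500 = 0.03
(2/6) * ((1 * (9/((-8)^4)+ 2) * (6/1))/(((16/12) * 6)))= 8201/16384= 0.50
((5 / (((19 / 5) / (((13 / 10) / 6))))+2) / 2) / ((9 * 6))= 521 / 24624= 0.02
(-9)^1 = -9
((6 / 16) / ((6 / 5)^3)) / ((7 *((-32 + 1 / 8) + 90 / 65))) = -1625 / 1598184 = -0.00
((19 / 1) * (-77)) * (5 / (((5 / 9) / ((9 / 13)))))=-118503 / 13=-9115.62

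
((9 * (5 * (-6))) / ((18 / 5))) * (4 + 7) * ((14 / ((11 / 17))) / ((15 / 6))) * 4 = -28560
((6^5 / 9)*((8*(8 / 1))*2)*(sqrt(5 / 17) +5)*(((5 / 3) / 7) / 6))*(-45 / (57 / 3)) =-6912000 / 133 - 1382400*sqrt(85) / 2261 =-57606.85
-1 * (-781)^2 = -609961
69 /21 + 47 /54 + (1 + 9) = 5351 /378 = 14.16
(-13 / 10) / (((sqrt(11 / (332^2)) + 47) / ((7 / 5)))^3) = -309977100486936673038976 / 9021850129027464949350078125 + 59595692734507870304 * sqrt(11) / 9021850129027464949350078125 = -0.00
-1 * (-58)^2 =-3364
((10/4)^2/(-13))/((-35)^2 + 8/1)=-25/64116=-0.00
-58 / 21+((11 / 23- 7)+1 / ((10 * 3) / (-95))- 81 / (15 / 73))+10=-638607 / 1610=-396.65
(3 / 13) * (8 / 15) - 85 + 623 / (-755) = -841166 / 9815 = -85.70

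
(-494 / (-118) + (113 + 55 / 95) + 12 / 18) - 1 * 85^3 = -2064904088 / 3363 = -614006.57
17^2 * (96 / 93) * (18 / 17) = 9792 / 31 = 315.87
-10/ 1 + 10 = 0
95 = 95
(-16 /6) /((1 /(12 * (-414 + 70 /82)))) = 542048 /41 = 13220.68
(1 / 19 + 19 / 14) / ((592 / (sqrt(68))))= 375 * sqrt(17) / 78736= 0.02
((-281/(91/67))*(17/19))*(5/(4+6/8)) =-6401180/32851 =-194.85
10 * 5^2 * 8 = 2000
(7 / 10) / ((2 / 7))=2.45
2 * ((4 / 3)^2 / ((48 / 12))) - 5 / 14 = 67 / 126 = 0.53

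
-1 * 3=-3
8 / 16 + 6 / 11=23 / 22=1.05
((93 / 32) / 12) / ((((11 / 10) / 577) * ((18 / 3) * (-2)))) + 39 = 28.41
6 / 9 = 2 / 3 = 0.67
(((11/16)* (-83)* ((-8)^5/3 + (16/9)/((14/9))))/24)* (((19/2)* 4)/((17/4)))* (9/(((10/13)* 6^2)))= 6465174859/85680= 75457.22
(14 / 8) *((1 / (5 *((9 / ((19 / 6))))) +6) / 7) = 1639 / 1080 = 1.52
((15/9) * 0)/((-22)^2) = 0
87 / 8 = 10.88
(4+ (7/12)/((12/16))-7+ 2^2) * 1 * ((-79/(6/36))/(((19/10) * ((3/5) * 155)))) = -25280/5301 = -4.77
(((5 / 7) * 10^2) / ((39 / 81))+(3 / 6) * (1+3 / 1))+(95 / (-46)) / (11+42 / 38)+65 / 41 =151.77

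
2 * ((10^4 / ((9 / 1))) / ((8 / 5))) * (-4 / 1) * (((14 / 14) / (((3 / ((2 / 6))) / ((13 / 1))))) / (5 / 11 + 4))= -7150000 / 3969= -1801.46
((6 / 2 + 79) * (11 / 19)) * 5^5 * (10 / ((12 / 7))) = 49328125 / 57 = 865405.70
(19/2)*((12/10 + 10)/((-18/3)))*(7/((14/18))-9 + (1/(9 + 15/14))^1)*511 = -1902964/2115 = -899.75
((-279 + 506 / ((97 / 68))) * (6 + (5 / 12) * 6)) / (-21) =-124865 / 4074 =-30.65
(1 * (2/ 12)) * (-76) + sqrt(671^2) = 1975/ 3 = 658.33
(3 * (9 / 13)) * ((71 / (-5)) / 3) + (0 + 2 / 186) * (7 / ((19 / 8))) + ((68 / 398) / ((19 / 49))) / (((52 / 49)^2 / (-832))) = -7664091887 / 22856145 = -335.32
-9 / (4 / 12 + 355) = -27 / 1066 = -0.03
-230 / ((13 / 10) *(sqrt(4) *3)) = -29.49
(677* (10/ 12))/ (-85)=-677/ 102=-6.64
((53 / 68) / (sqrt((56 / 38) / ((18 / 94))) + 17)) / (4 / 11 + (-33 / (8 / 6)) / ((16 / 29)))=-145008 / 136984225 + 5088*sqrt(6251) / 2328731825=-0.00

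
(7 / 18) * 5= 35 / 18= 1.94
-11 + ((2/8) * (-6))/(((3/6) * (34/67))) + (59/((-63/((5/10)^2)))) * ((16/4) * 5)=-46255/2142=-21.59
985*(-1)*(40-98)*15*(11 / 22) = 428475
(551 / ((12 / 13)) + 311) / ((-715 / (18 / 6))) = -2179 / 572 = -3.81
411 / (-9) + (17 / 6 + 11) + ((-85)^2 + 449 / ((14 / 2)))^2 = 15620682097 / 294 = 53131571.76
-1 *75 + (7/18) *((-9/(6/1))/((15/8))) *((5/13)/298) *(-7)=-1307426/17433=-75.00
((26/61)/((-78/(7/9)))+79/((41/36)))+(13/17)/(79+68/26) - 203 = -133.63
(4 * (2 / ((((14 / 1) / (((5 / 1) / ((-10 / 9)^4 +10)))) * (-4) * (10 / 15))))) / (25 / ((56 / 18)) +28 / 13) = -255879 / 28043749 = -0.01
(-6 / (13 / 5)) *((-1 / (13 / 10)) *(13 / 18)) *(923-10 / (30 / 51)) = 15100 / 13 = 1161.54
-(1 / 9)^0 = -1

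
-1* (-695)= 695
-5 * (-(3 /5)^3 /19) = 27 /475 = 0.06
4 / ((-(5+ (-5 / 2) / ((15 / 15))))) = -8 / 5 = -1.60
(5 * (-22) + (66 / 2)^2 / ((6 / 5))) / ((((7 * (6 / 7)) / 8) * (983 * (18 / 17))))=27115 / 26541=1.02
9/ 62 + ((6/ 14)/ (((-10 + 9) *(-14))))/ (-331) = 72939/ 502789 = 0.15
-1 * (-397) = 397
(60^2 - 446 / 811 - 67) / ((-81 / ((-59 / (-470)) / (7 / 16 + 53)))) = -150243736 / 1466551575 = -0.10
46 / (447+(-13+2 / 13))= 299 / 2822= 0.11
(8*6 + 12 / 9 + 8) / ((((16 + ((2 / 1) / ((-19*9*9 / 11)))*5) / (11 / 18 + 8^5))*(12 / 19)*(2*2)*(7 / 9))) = 82404078345 / 1372784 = 60026.98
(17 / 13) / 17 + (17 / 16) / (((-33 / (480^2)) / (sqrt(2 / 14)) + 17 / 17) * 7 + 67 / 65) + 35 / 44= 1061860800 * sqrt(7) / 64287034112393 + 36944324276676107 / 36772183512288796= 1.00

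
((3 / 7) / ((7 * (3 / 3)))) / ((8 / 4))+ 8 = 787 / 98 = 8.03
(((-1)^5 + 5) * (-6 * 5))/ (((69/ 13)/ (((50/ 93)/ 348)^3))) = -1015625/ 12182444444133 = -0.00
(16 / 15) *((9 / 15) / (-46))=-8 / 575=-0.01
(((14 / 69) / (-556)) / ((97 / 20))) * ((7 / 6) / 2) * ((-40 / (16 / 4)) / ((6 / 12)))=2450 / 2790981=0.00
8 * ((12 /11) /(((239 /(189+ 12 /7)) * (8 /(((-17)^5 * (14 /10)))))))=-4549221828 /2629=-1730400.09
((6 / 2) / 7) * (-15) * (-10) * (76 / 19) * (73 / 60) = 2190 / 7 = 312.86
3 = 3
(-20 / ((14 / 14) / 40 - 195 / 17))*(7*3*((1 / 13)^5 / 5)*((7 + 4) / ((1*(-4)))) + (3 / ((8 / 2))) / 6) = 631041020 / 2889773419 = 0.22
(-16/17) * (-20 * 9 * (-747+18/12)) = -2147040/17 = -126296.47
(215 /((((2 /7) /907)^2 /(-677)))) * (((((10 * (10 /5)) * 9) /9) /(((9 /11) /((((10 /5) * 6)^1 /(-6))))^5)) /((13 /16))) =2419029551515308300800 /767637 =3151267528161498.60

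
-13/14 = -0.93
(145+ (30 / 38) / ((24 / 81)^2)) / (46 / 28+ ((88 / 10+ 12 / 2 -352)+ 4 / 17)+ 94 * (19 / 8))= -111416725 / 81086224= -1.37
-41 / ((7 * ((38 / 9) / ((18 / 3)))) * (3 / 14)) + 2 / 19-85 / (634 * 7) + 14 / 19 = -38.02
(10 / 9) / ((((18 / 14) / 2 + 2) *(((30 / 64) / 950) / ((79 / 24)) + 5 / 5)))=8405600 / 19996317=0.42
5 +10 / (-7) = 25 / 7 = 3.57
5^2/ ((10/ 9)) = 45/ 2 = 22.50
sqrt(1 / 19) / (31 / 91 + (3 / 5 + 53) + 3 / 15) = 455 * sqrt(19) / 468046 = 0.00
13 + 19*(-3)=-44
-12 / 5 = -2.40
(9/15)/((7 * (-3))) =-1/35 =-0.03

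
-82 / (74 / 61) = -2501 / 37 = -67.59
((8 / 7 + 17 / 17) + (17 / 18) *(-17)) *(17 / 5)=-29801 / 630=-47.30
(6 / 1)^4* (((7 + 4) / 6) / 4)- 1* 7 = 587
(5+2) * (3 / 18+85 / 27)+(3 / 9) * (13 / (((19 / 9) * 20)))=239123 / 10260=23.31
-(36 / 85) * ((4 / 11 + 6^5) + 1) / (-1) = 3079836 / 935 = 3293.94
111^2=12321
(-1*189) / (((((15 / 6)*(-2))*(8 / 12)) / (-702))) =-199017 / 5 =-39803.40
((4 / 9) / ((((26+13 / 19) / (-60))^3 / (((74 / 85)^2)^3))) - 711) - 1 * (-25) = -90202944015915980854 / 131070864698236125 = -688.20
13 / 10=1.30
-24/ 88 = -3/ 11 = -0.27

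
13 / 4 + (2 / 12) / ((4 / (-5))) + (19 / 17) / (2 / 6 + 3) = 6889 / 2040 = 3.38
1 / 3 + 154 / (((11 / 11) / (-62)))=-28643 / 3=-9547.67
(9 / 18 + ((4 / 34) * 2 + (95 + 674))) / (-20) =-26171 / 680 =-38.49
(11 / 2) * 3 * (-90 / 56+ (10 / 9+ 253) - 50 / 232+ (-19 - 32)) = 2022647 / 609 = 3321.26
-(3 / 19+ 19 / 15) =-406 / 285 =-1.42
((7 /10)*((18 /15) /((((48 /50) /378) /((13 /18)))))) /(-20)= -1911 /160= -11.94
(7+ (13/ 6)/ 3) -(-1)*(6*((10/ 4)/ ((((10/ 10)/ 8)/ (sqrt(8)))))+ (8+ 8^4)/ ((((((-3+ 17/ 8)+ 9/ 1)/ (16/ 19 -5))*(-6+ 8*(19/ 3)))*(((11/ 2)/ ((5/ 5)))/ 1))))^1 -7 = -6748883/ 862290+ 240*sqrt(2) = 331.58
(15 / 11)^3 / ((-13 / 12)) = -40500 / 17303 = -2.34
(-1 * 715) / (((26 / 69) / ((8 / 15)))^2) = -93104 / 65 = -1432.37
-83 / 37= -2.24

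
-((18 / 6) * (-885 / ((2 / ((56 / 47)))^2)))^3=836670808.51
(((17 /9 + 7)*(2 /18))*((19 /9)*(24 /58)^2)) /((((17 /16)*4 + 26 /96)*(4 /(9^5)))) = 212751360 /182497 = 1165.78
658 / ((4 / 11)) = 3619 / 2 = 1809.50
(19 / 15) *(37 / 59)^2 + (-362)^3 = -2476971384509 / 52215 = -47437927.50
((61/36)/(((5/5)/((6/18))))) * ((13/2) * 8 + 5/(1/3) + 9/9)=1037/27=38.41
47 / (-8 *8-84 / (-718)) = -16873 / 22934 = -0.74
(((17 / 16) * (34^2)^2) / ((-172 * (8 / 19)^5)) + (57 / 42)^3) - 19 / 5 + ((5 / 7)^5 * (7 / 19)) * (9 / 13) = -10424916896699853673 / 16712349122560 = -623785.25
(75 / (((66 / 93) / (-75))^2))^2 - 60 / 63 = 701655013012.66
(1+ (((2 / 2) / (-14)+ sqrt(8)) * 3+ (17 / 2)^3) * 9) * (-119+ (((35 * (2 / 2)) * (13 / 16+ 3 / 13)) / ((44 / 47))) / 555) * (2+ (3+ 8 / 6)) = -4219972.05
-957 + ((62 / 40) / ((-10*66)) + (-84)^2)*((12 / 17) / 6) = -14236231 / 112200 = -126.88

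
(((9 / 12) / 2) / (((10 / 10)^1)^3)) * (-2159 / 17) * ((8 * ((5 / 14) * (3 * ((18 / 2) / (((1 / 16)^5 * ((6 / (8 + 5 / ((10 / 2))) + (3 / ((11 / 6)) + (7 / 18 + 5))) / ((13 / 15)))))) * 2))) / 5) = -173623294.73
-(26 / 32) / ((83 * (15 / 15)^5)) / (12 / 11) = -143 / 15936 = -0.01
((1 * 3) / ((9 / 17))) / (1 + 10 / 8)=68 / 27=2.52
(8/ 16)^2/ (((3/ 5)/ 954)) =795/ 2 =397.50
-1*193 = -193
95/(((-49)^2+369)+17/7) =665/19407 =0.03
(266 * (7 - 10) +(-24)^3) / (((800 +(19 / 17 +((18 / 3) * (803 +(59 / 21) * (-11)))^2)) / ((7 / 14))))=-6090063 / 17877445459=-0.00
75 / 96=25 / 32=0.78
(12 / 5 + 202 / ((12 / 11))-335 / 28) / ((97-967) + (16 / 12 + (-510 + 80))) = -73753 / 545440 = -0.14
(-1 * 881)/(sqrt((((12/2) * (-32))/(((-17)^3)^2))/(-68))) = -4328353 * sqrt(51)/12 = -2575885.26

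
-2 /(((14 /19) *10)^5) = -2476099 /26891200000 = -0.00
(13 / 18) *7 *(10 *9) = 455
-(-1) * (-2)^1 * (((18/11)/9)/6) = -0.06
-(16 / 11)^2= -256 / 121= -2.12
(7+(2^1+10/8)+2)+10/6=167/12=13.92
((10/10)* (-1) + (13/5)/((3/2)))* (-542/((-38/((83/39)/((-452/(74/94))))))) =-9154651/236127060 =-0.04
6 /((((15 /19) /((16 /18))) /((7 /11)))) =2128 /495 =4.30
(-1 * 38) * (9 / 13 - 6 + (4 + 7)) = -2812 / 13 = -216.31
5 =5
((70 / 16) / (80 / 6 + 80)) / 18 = 1 / 384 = 0.00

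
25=25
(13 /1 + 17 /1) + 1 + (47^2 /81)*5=13556 /81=167.36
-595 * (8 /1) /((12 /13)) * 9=-46410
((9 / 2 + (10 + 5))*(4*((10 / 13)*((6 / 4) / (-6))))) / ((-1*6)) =5 / 2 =2.50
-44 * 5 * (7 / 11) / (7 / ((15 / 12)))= -25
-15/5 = -3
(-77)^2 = 5929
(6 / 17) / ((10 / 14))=42 / 85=0.49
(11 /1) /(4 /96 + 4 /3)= 8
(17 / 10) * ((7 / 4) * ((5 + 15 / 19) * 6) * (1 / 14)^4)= 561 / 208544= 0.00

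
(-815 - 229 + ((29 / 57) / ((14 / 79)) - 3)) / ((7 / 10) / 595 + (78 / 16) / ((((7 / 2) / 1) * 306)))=-1416465500 / 7771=-182275.83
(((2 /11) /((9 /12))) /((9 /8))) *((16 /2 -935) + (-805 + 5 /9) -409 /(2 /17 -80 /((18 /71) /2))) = -372.97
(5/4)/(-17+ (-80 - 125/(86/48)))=-215/28684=-0.01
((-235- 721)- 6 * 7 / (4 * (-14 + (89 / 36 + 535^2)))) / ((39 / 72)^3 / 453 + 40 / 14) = -61685403404276736 / 184378288831145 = -334.56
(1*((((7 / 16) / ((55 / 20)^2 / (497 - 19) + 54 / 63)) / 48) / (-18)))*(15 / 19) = -11711 / 25573392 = -0.00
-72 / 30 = -12 / 5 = -2.40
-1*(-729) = 729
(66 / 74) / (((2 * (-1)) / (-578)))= 9537 / 37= 257.76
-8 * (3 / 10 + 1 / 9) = -148 / 45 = -3.29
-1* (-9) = 9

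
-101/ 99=-1.02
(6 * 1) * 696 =4176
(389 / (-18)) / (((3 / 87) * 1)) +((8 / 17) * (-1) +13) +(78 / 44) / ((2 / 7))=-4092977 / 6732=-607.99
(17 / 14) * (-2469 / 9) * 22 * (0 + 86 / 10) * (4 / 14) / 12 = -1500.62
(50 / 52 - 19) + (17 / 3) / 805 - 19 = -37.03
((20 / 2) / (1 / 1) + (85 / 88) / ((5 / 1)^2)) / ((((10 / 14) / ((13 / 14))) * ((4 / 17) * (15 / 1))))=976157 / 264000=3.70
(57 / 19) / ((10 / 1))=3 / 10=0.30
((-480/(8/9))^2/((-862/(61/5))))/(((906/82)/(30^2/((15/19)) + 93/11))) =-307104692760/715891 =-428982.47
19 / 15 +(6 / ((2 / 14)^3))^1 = 30889 / 15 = 2059.27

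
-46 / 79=-0.58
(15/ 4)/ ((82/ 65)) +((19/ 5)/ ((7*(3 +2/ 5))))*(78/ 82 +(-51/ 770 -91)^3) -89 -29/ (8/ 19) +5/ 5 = -120734.72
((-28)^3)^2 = 481890304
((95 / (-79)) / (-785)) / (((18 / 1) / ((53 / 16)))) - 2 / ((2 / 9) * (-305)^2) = 61527599 / 332291253600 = 0.00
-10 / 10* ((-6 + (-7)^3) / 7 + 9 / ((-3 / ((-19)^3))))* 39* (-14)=11207820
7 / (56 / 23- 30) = -161 / 634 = -0.25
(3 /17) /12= 1 /68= 0.01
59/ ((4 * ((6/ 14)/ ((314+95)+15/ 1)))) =43778/ 3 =14592.67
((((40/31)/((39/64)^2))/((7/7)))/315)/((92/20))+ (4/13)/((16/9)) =47955067/273287196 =0.18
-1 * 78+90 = 12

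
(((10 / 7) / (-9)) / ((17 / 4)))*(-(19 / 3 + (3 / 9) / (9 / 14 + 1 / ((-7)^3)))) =2360 / 9219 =0.26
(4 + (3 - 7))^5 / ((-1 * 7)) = 0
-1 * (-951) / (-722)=-951 / 722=-1.32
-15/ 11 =-1.36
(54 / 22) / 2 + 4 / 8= 19 / 11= 1.73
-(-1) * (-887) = -887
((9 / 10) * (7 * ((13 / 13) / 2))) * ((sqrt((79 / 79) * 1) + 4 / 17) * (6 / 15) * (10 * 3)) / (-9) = -441 / 85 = -5.19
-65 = -65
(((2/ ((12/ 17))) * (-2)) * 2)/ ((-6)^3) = 17/ 324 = 0.05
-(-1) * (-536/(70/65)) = -3484/7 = -497.71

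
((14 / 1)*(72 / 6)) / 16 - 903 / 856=8085 / 856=9.45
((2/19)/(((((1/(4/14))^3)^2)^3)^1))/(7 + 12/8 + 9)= 1048576/1082895042610448585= 0.00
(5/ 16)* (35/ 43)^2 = 6125/ 29584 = 0.21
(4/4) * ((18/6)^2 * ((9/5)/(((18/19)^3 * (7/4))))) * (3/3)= 6859/630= 10.89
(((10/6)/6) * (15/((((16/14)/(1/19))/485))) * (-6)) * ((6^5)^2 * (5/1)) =-3207541680000/19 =-168817983157.89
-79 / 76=-1.04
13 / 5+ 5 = 38 / 5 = 7.60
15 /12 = 5 /4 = 1.25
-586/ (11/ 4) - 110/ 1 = -3554/ 11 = -323.09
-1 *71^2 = -5041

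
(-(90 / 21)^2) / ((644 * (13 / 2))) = -450 / 102557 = -0.00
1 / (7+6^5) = 0.00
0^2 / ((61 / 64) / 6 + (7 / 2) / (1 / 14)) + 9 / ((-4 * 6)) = -0.38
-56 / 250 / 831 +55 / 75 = 76147 / 103875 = 0.73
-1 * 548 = -548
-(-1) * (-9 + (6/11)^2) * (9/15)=-5.22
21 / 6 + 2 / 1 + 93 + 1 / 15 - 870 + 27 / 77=-1781201 / 2310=-771.08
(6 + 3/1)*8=72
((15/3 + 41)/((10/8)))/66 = 92/165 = 0.56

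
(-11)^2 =121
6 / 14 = 0.43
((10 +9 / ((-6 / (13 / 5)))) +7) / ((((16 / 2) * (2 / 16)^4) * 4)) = 8384 / 5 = 1676.80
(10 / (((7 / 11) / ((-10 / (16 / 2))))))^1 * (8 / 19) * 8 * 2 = -132.33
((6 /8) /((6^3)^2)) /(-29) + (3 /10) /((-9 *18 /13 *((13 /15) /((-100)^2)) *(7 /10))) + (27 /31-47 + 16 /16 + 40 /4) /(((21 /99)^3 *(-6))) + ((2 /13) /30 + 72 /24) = 273815701955767 /1246847696640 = 219.61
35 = 35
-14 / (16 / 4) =-7 / 2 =-3.50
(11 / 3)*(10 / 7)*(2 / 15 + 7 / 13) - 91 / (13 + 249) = 680555 / 214578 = 3.17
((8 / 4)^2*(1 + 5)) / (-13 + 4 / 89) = -2136 / 1153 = -1.85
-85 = -85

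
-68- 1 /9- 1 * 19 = -784 /9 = -87.11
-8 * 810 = -6480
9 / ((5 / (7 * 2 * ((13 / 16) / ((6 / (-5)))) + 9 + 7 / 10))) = 159 / 400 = 0.40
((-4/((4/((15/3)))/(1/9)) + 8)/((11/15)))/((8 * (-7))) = -335/1848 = -0.18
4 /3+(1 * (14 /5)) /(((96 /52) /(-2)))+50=483 /10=48.30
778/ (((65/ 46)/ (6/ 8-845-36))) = -31502387/ 65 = -484652.11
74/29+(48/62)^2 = 87818/27869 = 3.15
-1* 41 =-41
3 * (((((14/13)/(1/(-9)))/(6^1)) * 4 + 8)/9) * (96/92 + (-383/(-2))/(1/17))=1498010/897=1670.02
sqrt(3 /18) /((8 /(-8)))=-sqrt(6) /6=-0.41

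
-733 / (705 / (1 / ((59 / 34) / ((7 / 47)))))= -174454 / 1954965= -0.09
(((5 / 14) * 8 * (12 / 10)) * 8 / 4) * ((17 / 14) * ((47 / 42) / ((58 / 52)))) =8.35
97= 97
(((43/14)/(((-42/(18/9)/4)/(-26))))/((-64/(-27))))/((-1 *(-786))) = 1677/205408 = 0.01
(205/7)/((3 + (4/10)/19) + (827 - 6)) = 19475/547974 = 0.04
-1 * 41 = -41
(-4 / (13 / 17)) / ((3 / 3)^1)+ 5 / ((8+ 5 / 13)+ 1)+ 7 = 3651 / 1586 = 2.30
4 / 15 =0.27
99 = 99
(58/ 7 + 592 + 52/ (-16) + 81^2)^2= 40170180625/ 784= 51237475.29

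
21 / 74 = 0.28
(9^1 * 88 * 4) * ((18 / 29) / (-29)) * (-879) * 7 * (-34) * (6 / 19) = -71577209088 / 15979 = -4479454.85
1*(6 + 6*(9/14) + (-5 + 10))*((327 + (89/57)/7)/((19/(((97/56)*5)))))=2216.05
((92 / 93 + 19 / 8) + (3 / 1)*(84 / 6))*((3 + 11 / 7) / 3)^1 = 135004 / 1953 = 69.13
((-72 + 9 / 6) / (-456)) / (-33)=-47 / 10032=-0.00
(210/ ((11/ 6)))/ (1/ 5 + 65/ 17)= 5950/ 209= 28.47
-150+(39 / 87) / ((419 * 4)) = -7290587 / 48604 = -150.00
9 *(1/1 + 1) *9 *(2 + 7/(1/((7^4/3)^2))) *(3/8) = 1089547875/4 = 272386968.75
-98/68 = -49/34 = -1.44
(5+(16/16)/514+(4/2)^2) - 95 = -44203/514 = -86.00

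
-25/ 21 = -1.19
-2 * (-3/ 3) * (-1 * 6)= -12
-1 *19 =-19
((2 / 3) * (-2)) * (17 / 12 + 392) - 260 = -7061 / 9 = -784.56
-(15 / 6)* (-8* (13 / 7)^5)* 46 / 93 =341589560 / 1563051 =218.54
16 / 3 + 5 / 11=191 / 33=5.79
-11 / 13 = -0.85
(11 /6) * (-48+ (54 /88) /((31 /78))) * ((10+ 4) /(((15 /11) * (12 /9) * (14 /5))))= -116171 /496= -234.22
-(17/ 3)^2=-289/ 9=-32.11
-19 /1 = -19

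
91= 91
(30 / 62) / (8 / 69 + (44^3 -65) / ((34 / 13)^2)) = 70380 / 1810002301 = 0.00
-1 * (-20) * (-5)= -100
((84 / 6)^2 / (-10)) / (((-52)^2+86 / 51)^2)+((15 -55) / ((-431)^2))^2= -4321736687922329 / 1642647278948662380250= -0.00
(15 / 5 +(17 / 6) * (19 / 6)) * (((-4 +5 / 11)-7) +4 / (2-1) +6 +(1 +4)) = 53.33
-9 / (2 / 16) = -72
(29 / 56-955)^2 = 2857009401 / 3136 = 911036.16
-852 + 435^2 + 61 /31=188374.97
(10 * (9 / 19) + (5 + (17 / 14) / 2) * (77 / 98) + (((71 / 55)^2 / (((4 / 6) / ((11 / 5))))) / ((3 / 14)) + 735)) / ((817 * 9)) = 7883580451 / 75302073000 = 0.10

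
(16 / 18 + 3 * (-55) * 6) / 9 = -8902 / 81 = -109.90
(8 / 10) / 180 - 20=-4499 / 225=-20.00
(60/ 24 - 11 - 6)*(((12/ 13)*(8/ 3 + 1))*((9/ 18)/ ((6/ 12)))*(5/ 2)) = -1595/ 13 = -122.69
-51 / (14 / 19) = -69.21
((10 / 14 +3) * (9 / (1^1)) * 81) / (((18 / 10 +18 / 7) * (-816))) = -1755 / 2312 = -0.76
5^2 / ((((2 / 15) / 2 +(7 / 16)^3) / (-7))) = -10752000 / 9241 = -1163.51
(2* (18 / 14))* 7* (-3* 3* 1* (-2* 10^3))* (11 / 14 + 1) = 4050000 / 7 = 578571.43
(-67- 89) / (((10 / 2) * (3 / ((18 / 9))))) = -20.80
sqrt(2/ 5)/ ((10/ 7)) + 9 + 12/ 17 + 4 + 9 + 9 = 7 * sqrt(10)/ 50 + 539/ 17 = 32.15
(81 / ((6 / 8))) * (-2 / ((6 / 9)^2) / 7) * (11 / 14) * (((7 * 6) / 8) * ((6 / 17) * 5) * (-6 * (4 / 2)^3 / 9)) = 320760 / 119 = 2695.46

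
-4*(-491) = 1964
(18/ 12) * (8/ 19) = 12/ 19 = 0.63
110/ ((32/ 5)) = 275/ 16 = 17.19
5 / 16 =0.31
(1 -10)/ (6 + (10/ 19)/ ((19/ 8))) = -3249/ 2246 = -1.45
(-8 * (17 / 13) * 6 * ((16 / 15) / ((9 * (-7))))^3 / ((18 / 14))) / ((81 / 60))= 4456448 / 25389593775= 0.00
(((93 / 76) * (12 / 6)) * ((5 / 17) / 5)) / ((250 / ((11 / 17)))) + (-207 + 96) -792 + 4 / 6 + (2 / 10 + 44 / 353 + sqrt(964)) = -2622575194243 / 2907484500 + 2 * sqrt(241) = -870.96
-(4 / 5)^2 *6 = -96 / 25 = -3.84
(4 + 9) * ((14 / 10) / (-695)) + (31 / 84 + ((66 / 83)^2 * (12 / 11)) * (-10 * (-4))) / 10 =11139974873 / 4021798200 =2.77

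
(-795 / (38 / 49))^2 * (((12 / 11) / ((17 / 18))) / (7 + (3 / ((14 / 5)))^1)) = 1147223970900 / 7628291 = 150390.69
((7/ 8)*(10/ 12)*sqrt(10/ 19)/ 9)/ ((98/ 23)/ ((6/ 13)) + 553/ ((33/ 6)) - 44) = 1771*sqrt(190)/ 27318960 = 0.00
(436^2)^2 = 36136489216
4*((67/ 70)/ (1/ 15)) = 402/ 7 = 57.43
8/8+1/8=9/8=1.12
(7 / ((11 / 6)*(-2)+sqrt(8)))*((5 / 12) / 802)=-55 / 22456 - 15*sqrt(2) / 11228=-0.00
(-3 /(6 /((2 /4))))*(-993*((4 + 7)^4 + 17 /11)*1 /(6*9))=13328377 /198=67315.04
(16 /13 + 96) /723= 1264 /9399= 0.13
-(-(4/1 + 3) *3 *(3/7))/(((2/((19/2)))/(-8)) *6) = -57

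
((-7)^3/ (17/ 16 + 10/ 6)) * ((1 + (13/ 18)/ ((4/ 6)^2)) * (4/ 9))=-19208/ 131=-146.63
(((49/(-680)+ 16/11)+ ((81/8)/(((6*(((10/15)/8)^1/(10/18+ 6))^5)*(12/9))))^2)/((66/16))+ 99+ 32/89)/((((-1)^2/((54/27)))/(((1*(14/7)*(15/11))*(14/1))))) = 4877976606824695852419891376/18124227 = 269141222233902491533.56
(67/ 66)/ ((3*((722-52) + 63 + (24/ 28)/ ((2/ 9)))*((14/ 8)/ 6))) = 134/ 85107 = 0.00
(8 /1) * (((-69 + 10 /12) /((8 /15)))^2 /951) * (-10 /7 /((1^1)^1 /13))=-271831625 /106512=-2552.12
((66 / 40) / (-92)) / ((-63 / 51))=187 / 12880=0.01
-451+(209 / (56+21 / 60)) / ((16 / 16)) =-504097 / 1127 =-447.29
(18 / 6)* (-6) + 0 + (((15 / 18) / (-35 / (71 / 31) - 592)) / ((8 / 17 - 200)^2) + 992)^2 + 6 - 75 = 8717819922250867550423591023753 / 8859780180691964745744384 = 983977.00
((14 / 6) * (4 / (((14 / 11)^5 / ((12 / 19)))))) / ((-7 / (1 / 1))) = -161051 / 638666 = -0.25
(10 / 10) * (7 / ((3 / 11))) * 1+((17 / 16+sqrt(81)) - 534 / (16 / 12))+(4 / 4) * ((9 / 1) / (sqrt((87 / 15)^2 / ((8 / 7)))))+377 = 90 * sqrt(14) / 203+587 / 48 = 13.89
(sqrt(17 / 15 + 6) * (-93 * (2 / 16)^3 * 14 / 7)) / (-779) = 31 * sqrt(1605) / 997120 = 0.00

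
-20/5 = -4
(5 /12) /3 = 5 /36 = 0.14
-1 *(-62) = 62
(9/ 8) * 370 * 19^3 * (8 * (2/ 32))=11420235/ 8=1427529.38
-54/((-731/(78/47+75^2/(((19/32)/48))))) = 1289905884/38399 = 33592.17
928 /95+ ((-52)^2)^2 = 694604448 /95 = 7311625.77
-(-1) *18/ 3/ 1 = 6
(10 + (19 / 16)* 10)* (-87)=-15225 / 8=-1903.12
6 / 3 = 2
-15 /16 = -0.94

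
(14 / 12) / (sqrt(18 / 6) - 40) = -140 / 4791 - 7* sqrt(3) / 9582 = -0.03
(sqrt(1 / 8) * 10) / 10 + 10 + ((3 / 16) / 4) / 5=sqrt(2) / 4 + 3203 / 320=10.36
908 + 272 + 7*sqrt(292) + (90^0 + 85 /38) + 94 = 14*sqrt(73) + 48535 /38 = 1396.85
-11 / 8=-1.38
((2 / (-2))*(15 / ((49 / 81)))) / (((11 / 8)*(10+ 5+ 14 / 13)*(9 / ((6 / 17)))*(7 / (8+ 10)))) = -1516320 / 13405469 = -0.11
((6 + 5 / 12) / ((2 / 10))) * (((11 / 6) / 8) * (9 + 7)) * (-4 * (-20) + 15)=402325 / 36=11175.69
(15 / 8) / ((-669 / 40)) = -25 / 223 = -0.11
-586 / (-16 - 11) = 586 / 27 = 21.70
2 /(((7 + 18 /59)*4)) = 0.07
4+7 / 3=19 / 3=6.33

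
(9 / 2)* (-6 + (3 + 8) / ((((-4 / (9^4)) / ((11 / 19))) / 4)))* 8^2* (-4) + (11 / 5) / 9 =41160701009 / 855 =48141170.77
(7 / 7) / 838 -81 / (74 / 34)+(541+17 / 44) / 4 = 267754731 / 2728528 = 98.13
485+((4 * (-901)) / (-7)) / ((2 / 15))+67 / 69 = 2099794 / 483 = 4347.40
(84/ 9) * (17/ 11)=14.42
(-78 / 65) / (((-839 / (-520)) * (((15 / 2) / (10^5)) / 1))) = -8320000 / 839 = -9916.57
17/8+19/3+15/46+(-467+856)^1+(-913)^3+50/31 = -13023055046177/17112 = -761048097.60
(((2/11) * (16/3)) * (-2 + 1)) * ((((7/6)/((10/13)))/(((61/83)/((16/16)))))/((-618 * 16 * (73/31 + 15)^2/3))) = 7258433/3600781770960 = 0.00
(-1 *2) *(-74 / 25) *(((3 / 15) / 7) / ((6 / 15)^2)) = 37 / 35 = 1.06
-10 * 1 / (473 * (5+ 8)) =-0.00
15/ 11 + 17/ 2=217/ 22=9.86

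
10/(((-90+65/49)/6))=-588/869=-0.68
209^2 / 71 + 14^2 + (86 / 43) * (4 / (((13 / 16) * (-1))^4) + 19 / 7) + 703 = 21831780484 / 14194817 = 1538.01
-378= -378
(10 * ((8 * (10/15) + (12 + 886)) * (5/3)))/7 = 135500/63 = 2150.79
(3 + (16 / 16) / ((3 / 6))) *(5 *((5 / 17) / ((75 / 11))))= 55 / 51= 1.08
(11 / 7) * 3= 4.71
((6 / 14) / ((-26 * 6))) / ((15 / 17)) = -17 / 5460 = -0.00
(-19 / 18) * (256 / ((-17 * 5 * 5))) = 2432 / 3825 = 0.64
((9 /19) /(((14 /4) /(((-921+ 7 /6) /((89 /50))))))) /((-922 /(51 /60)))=1407345 /21827428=0.06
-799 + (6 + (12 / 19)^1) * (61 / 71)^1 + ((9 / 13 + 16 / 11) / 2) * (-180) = -190306465 / 192907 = -986.52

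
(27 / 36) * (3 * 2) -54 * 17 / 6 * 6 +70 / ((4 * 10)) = -3647 / 4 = -911.75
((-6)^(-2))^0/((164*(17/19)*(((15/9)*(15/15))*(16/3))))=171/223040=0.00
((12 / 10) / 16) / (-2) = -3 / 80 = -0.04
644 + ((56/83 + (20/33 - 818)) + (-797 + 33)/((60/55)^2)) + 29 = -25824107/32868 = -785.69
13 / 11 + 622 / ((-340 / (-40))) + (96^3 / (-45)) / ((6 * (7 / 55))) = -33604553 / 1309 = -25671.93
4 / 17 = 0.24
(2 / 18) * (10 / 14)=5 / 63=0.08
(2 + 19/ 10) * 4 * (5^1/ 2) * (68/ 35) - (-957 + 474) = 19557/ 35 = 558.77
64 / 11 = 5.82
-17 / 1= -17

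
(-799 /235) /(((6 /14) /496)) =-59024 /15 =-3934.93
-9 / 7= -1.29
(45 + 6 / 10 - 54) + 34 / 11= -292 / 55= -5.31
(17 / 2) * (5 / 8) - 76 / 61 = 3969 / 976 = 4.07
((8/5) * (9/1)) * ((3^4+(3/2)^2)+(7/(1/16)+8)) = 14634/5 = 2926.80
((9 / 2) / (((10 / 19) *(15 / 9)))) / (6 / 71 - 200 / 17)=-32589 / 74200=-0.44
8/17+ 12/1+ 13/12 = 2765/204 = 13.55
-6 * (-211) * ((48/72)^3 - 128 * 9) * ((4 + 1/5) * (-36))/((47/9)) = 9920619072/235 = 42215400.31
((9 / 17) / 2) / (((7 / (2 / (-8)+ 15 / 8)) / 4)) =0.25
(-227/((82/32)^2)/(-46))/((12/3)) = 7264/38663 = 0.19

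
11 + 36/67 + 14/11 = 9441/737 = 12.81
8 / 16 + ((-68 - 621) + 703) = 29 / 2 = 14.50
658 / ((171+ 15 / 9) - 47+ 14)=1974 / 419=4.71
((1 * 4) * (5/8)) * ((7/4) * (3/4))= 105/32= 3.28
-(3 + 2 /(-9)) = -25 /9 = -2.78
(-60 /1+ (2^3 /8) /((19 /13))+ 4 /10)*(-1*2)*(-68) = -8012.55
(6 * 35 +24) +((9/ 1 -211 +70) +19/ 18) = 1855/ 18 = 103.06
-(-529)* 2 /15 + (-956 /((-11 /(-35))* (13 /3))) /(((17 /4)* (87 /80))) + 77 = -4593713 /1057485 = -4.34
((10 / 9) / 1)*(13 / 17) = 130 / 153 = 0.85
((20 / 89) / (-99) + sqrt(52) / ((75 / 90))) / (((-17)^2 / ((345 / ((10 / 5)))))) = -1150 / 848793 + 414 * sqrt(13) / 289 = 5.16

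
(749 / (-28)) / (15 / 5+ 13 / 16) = -428 / 61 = -7.02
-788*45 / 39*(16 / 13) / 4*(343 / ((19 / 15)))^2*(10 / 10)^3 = -1251550062000 / 61009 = -20514187.45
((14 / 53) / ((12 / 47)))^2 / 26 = 0.04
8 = 8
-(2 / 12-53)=317 / 6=52.83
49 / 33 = 1.48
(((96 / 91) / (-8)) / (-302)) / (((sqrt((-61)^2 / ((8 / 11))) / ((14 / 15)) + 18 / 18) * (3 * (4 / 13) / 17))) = -1904 / 1390393957 + 31110 * sqrt(22) / 1390393957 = 0.00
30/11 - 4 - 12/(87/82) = -12.58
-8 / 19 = -0.42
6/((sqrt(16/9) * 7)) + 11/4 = 95/28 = 3.39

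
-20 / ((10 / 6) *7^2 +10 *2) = -12 / 61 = -0.20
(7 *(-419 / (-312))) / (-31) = -0.30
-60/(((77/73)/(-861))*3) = 179580/11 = 16325.45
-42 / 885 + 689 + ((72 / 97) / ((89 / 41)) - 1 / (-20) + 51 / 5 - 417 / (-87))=208076298163 / 295421260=704.34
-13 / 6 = -2.17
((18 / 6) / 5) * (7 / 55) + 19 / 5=1066 / 275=3.88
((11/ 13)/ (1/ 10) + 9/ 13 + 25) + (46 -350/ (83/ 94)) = -341214/ 1079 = -316.23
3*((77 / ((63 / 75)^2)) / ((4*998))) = 6875 / 83832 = 0.08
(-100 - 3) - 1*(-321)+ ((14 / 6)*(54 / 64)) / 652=4548415 / 20864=218.00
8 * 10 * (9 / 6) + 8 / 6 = 364 / 3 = 121.33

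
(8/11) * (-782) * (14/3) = -87584/33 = -2654.06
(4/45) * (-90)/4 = -2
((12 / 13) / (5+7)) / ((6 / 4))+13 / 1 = 13.05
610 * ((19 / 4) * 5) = 28975 / 2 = 14487.50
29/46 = 0.63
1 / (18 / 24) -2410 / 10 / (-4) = 739 / 12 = 61.58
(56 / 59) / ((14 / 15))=60 / 59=1.02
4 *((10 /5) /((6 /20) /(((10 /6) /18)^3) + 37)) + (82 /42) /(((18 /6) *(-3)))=-9687161 /49011669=-0.20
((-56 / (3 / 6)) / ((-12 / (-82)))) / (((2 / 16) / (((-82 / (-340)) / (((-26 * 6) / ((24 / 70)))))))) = 53792 / 16575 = 3.25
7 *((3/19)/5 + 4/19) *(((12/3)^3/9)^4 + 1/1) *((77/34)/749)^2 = 19233221161/485255102940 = 0.04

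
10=10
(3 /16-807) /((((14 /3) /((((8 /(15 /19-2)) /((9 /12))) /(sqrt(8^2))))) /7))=245271 /184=1332.99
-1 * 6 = -6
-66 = -66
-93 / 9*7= -217 / 3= -72.33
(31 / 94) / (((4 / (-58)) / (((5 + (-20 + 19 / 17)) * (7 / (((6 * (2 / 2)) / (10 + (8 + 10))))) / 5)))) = 5198018 / 11985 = 433.71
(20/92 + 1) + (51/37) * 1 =2.60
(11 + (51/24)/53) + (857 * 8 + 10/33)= 96087865/13992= 6867.34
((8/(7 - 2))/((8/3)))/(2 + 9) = 3/55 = 0.05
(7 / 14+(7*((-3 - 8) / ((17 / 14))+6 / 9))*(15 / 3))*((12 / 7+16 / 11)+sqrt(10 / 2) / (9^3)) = -331718 / 357 - 29909*sqrt(5) / 74358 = -930.08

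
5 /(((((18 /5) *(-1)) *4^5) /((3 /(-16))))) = 25 /98304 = 0.00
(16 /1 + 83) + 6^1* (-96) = -477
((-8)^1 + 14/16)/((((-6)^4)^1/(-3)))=19/1152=0.02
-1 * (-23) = 23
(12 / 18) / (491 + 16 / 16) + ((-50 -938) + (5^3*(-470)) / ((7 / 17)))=-742181501 / 5166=-143666.57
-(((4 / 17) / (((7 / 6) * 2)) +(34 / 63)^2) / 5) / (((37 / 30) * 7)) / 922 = -26456 / 2685402909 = -0.00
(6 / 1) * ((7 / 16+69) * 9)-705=24357 / 8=3044.62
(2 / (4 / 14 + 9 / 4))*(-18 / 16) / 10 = -63 / 710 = -0.09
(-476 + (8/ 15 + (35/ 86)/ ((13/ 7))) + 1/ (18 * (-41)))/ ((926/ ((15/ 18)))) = -490150309/ 1146041676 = -0.43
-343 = -343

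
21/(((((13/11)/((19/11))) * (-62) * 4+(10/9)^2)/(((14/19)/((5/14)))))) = -83349/324055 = -0.26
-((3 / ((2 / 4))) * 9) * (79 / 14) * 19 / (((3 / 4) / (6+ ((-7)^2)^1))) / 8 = -742995 / 14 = -53071.07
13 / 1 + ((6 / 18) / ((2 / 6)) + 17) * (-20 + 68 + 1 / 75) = 21931 / 25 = 877.24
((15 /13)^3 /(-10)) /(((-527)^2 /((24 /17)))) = -8100 /10372900421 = -0.00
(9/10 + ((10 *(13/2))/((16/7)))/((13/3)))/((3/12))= 597/20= 29.85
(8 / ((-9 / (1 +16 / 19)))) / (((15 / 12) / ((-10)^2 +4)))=-23296 / 171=-136.23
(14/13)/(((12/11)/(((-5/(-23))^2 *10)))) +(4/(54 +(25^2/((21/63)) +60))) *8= 507803/1052181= 0.48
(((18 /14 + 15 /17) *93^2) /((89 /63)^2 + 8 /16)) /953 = 2530455228 /320958011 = 7.88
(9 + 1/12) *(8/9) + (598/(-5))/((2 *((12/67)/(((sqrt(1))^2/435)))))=572101/78300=7.31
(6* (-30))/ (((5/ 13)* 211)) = -468/ 211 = -2.22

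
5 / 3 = 1.67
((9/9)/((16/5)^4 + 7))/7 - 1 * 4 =-1956883/489377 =-4.00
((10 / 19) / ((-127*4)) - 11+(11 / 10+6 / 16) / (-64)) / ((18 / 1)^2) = -68098847 / 2001438720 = -0.03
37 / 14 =2.64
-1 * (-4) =4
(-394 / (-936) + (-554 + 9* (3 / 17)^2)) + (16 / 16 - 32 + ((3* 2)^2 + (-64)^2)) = 479833685 / 135252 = 3547.70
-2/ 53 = -0.04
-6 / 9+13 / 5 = 1.93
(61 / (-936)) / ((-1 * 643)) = 61 / 601848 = 0.00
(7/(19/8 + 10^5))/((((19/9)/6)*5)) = 336/8444645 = 0.00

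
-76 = -76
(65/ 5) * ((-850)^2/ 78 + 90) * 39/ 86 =2370940/ 43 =55138.14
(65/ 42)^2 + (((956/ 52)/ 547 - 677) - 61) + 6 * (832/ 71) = -592488516883/ 890610084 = -665.26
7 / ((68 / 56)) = 98 / 17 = 5.76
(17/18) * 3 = 2.83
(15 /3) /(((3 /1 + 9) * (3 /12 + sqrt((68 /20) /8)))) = 0.46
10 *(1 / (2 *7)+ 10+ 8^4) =287425 / 7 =41060.71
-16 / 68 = -4 / 17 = -0.24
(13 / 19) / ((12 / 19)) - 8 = -83 / 12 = -6.92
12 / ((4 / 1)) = 3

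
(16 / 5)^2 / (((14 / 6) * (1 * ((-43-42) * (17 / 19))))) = -14592 / 252875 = -0.06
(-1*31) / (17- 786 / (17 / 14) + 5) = 527 / 10630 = 0.05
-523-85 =-608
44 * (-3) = -132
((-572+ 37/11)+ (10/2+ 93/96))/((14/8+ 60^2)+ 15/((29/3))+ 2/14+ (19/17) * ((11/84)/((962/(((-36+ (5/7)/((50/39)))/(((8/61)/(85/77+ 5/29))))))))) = -32218898845042/206333762417101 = -0.16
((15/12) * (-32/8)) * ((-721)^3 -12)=1874026865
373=373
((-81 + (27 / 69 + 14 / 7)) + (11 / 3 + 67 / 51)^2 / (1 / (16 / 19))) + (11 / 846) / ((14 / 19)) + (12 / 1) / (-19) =-87258015403 / 1495814292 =-58.33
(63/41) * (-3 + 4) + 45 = 1908/41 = 46.54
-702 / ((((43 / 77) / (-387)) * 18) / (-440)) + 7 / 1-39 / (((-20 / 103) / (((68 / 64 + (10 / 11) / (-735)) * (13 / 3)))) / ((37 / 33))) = -203042231320997 / 17075520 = -11890837.37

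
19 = 19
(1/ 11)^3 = 1/ 1331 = 0.00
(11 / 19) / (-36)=-11 / 684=-0.02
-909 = -909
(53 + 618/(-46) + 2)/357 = 956/8211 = 0.12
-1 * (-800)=800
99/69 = 33/23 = 1.43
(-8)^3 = -512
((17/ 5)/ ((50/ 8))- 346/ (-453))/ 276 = 37027/ 7814250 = 0.00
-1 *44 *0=0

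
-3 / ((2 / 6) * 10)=-9 / 10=-0.90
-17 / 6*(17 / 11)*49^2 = -693889 / 66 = -10513.47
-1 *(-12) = 12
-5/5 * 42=-42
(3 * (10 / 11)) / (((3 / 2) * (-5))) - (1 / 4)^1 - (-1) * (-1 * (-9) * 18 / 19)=6615 / 836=7.91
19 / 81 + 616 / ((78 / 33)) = 274675 / 1053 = 260.85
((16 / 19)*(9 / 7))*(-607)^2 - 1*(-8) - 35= 53053065 / 133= 398895.23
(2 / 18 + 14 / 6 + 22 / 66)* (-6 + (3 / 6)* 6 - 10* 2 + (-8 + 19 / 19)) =-250 / 3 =-83.33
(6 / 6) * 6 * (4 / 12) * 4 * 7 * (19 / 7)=152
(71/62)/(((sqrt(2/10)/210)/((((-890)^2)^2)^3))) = 1841313458579029255962749055000000000000 * sqrt(5)/31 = 132816195524772668950379900000000000000.00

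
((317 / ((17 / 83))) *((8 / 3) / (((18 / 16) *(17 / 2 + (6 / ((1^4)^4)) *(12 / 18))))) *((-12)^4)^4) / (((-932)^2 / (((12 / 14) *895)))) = 1547988733699426244100096 / 32301955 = 47922447223377849.55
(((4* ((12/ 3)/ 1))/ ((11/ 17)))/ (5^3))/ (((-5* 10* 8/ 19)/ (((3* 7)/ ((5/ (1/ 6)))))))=-2261/ 343750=-0.01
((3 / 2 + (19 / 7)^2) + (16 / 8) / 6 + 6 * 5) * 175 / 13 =288125 / 546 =527.70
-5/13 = -0.38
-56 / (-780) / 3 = 14 / 585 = 0.02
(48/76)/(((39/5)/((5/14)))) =50/1729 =0.03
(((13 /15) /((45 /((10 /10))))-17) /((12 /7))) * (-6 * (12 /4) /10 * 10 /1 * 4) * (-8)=-1283744 /225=-5705.53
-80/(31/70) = -5600/31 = -180.65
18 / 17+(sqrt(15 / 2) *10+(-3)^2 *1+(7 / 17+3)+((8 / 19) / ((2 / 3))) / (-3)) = 4283 / 323+5 *sqrt(30) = 40.65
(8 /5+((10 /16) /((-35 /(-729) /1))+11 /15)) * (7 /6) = 2579 /144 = 17.91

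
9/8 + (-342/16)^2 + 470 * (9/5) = 83457/64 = 1304.02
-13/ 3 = -4.33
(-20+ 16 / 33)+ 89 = 2293 / 33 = 69.48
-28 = -28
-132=-132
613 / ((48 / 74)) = 22681 / 24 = 945.04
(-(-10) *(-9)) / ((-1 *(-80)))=-9 / 8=-1.12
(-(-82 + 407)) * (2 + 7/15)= -2405/3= -801.67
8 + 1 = 9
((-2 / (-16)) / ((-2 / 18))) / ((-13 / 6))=27 / 52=0.52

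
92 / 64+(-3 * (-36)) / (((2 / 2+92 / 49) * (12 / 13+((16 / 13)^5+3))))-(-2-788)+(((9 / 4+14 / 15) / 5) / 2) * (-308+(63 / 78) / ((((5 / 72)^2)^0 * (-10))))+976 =30765124340585651 / 18368031084000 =1674.93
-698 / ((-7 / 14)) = 1396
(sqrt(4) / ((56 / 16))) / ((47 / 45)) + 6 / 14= 321 / 329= 0.98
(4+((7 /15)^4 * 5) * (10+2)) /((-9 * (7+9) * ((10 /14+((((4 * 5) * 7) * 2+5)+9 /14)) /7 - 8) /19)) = -2688728 /97959375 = -0.03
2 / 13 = 0.15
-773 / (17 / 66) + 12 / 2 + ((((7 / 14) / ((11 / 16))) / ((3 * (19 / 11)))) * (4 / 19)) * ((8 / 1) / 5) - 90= -283990738 / 92055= -3085.01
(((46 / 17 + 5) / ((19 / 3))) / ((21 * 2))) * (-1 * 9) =-1179 / 4522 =-0.26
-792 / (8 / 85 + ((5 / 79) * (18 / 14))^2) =-20587061880 / 2618597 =-7861.87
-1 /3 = -0.33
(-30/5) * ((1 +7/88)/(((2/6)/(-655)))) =560025/44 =12727.84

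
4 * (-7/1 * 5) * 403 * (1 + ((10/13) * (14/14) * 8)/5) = -125860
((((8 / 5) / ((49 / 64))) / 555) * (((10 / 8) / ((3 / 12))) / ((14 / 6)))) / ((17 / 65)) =0.03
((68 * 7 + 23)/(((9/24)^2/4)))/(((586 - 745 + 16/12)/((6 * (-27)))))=6898176/473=14583.88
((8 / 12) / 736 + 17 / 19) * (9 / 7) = 1.15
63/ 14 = 4.50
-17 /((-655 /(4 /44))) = 17 /7205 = 0.00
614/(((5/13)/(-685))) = -1093534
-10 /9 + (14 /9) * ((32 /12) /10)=-94 /135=-0.70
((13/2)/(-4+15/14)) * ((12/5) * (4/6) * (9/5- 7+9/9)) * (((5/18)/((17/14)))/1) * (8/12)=71344/31365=2.27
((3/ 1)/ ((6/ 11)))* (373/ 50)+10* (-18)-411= -54997/ 100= -549.97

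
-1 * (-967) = 967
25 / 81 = 0.31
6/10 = 3/5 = 0.60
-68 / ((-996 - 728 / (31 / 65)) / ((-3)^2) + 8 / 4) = 9486 / 38819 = 0.24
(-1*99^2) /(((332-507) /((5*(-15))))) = -29403 /7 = -4200.43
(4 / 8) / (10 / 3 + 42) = 0.01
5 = 5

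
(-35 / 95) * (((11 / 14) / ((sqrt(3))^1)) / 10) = -11 * sqrt(3) / 1140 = -0.02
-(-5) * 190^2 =180500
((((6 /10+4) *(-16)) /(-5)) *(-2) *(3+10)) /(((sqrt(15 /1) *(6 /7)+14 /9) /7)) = 51688728 /106675 - 28481544 *sqrt(15) /106675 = -549.52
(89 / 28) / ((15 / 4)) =89 / 105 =0.85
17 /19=0.89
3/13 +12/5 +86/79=19099/5135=3.72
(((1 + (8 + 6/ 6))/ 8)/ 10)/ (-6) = -1/ 48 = -0.02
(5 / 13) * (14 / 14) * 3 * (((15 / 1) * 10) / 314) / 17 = 0.03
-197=-197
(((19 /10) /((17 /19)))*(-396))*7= -500346 /85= -5886.42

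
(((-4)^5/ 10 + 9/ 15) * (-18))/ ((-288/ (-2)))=509/ 40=12.72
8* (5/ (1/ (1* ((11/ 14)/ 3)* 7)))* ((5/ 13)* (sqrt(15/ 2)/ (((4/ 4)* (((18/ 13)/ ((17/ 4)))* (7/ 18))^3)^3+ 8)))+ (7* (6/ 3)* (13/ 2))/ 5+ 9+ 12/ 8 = 26602337849108110192675* sqrt(30)/ 15090780759361739166684+ 287/ 10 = 38.36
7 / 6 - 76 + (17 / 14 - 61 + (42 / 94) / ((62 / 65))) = -8209213 / 61194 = -134.15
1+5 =6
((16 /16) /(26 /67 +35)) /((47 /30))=2010 /111437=0.02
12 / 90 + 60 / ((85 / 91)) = 16414 / 255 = 64.37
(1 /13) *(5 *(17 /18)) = 85 /234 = 0.36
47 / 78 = 0.60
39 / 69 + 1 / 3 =62 / 69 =0.90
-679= -679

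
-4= -4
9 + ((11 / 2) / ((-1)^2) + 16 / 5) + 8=257 / 10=25.70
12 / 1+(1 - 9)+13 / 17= 81 / 17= 4.76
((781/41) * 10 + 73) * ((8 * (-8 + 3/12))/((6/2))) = -223262/41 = -5445.41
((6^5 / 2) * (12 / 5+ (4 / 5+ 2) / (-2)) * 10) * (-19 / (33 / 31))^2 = 1498698720 / 121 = 12385939.83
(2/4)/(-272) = -1/544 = -0.00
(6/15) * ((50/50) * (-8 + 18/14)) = -94/35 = -2.69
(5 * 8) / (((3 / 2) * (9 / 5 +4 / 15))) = 400 / 31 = 12.90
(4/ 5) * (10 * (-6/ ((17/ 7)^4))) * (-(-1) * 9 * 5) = -5186160/ 83521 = -62.09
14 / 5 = 2.80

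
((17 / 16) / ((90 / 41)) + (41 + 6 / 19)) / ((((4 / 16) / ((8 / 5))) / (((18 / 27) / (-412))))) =-0.43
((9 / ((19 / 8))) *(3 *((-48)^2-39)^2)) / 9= 123125400 / 19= 6480284.21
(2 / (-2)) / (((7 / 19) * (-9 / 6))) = 38 / 21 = 1.81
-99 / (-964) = 0.10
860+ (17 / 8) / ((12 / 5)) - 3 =82357 / 96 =857.89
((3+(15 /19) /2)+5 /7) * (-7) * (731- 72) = -720287 /38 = -18954.92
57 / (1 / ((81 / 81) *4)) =228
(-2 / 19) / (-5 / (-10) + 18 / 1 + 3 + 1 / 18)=-9 / 1843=-0.00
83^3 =571787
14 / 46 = 7 / 23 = 0.30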